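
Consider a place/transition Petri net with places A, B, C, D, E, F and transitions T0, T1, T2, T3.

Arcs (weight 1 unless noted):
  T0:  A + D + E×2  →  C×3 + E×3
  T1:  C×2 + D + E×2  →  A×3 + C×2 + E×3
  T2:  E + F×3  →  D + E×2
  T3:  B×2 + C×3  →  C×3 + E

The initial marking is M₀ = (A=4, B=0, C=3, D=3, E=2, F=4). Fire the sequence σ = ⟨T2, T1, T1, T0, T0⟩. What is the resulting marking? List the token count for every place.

(A=8, B=0, C=9, D=0, E=7, F=1)

step 1: fire T2:  (A=4, B=0, C=3, D=3, E=2, F=4) → (A=4, B=0, C=3, D=4, E=3, F=1)
step 2: fire T1:  (A=4, B=0, C=3, D=4, E=3, F=1) → (A=7, B=0, C=3, D=3, E=4, F=1)
step 3: fire T1:  (A=7, B=0, C=3, D=3, E=4, F=1) → (A=10, B=0, C=3, D=2, E=5, F=1)
step 4: fire T0:  (A=10, B=0, C=3, D=2, E=5, F=1) → (A=9, B=0, C=6, D=1, E=6, F=1)
step 5: fire T0:  (A=9, B=0, C=6, D=1, E=6, F=1) → (A=8, B=0, C=9, D=0, E=7, F=1)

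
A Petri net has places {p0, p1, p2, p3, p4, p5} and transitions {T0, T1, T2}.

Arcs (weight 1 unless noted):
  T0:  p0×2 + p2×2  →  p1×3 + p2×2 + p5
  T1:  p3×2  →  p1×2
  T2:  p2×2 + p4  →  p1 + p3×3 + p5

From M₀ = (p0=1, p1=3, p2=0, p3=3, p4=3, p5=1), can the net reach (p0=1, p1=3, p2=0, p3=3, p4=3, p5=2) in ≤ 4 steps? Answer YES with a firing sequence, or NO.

NO — not reachable within 4 firings

depth 0: 1 marking
depth 1: 2 markings reached so far
depth 2: 2 markings reached so far
(frontier empty at depth 2; search complete)
target is not among the 2 markings reachable within 4 steps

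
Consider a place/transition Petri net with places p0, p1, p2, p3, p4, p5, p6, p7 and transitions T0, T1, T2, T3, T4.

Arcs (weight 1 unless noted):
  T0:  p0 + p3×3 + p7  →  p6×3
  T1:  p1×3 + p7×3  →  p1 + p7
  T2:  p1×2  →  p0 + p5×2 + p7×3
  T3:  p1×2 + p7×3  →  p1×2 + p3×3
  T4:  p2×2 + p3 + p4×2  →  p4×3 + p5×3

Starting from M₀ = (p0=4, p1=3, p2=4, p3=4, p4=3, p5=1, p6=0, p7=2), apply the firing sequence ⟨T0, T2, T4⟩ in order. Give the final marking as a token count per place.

step 1: fire T0:  (p0=4, p1=3, p2=4, p3=4, p4=3, p5=1, p6=0, p7=2) → (p0=3, p1=3, p2=4, p3=1, p4=3, p5=1, p6=3, p7=1)
step 2: fire T2:  (p0=3, p1=3, p2=4, p3=1, p4=3, p5=1, p6=3, p7=1) → (p0=4, p1=1, p2=4, p3=1, p4=3, p5=3, p6=3, p7=4)
step 3: fire T4:  (p0=4, p1=1, p2=4, p3=1, p4=3, p5=3, p6=3, p7=4) → (p0=4, p1=1, p2=2, p3=0, p4=4, p5=6, p6=3, p7=4)

(p0=4, p1=1, p2=2, p3=0, p4=4, p5=6, p6=3, p7=4)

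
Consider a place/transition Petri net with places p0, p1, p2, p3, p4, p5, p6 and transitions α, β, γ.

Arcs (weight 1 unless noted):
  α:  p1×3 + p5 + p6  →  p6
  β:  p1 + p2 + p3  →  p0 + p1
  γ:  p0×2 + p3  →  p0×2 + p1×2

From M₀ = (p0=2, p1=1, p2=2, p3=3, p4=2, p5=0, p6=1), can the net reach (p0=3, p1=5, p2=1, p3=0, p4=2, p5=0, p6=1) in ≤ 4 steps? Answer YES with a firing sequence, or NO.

step 1: fire β:  (p0=2, p1=1, p2=2, p3=3, p4=2, p5=0, p6=1) → (p0=3, p1=1, p2=1, p3=2, p4=2, p5=0, p6=1)
step 2: fire γ:  (p0=3, p1=1, p2=1, p3=2, p4=2, p5=0, p6=1) → (p0=3, p1=3, p2=1, p3=1, p4=2, p5=0, p6=1)
step 3: fire γ:  (p0=3, p1=3, p2=1, p3=1, p4=2, p5=0, p6=1) → (p0=3, p1=5, p2=1, p3=0, p4=2, p5=0, p6=1)

YES — reachable via ⟨β, γ, γ⟩ (3 firings)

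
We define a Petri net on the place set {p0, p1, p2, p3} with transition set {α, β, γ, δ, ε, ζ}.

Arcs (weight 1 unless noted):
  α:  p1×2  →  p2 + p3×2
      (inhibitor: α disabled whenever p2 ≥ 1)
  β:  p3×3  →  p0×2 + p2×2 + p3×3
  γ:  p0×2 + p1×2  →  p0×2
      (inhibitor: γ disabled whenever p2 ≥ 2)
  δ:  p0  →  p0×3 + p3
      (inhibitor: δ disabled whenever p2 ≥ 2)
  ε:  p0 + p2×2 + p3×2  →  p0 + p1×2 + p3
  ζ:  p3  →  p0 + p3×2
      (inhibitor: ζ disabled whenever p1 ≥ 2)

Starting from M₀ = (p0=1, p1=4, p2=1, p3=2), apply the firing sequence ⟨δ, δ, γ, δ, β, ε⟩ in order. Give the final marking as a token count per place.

(p0=9, p1=4, p2=1, p3=4)

step 1: fire δ:  (p0=1, p1=4, p2=1, p3=2) → (p0=3, p1=4, p2=1, p3=3)
step 2: fire δ:  (p0=3, p1=4, p2=1, p3=3) → (p0=5, p1=4, p2=1, p3=4)
step 3: fire γ:  (p0=5, p1=4, p2=1, p3=4) → (p0=5, p1=2, p2=1, p3=4)
step 4: fire δ:  (p0=5, p1=2, p2=1, p3=4) → (p0=7, p1=2, p2=1, p3=5)
step 5: fire β:  (p0=7, p1=2, p2=1, p3=5) → (p0=9, p1=2, p2=3, p3=5)
step 6: fire ε:  (p0=9, p1=2, p2=3, p3=5) → (p0=9, p1=4, p2=1, p3=4)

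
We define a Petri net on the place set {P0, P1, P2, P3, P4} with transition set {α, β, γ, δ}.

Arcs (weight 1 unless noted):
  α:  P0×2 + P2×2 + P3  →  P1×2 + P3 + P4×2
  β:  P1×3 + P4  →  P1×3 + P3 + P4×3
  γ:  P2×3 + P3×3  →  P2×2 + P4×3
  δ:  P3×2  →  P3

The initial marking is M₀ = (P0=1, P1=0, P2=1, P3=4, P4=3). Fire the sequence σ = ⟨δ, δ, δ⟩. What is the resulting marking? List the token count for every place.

step 1: fire δ:  (P0=1, P1=0, P2=1, P3=4, P4=3) → (P0=1, P1=0, P2=1, P3=3, P4=3)
step 2: fire δ:  (P0=1, P1=0, P2=1, P3=3, P4=3) → (P0=1, P1=0, P2=1, P3=2, P4=3)
step 3: fire δ:  (P0=1, P1=0, P2=1, P3=2, P4=3) → (P0=1, P1=0, P2=1, P3=1, P4=3)

(P0=1, P1=0, P2=1, P3=1, P4=3)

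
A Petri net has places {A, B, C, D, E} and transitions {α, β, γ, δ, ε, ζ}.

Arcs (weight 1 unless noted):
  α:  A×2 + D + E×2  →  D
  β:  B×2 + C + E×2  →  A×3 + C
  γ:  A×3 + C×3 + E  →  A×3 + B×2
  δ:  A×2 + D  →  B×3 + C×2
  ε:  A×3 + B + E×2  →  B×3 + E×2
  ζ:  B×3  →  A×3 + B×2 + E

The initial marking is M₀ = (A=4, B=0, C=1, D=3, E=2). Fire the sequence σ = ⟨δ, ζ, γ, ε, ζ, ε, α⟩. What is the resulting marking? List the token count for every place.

step 1: fire δ:  (A=4, B=0, C=1, D=3, E=2) → (A=2, B=3, C=3, D=2, E=2)
step 2: fire ζ:  (A=2, B=3, C=3, D=2, E=2) → (A=5, B=2, C=3, D=2, E=3)
step 3: fire γ:  (A=5, B=2, C=3, D=2, E=3) → (A=5, B=4, C=0, D=2, E=2)
step 4: fire ε:  (A=5, B=4, C=0, D=2, E=2) → (A=2, B=6, C=0, D=2, E=2)
step 5: fire ζ:  (A=2, B=6, C=0, D=2, E=2) → (A=5, B=5, C=0, D=2, E=3)
step 6: fire ε:  (A=5, B=5, C=0, D=2, E=3) → (A=2, B=7, C=0, D=2, E=3)
step 7: fire α:  (A=2, B=7, C=0, D=2, E=3) → (A=0, B=7, C=0, D=2, E=1)

(A=0, B=7, C=0, D=2, E=1)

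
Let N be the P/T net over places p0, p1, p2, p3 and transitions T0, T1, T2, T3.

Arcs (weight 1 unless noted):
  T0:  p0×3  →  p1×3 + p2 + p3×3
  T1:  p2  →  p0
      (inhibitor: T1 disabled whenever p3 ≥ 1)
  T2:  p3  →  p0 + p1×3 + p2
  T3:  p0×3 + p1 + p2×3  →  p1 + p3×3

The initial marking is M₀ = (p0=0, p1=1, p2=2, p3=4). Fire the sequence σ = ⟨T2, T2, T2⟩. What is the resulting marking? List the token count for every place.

step 1: fire T2:  (p0=0, p1=1, p2=2, p3=4) → (p0=1, p1=4, p2=3, p3=3)
step 2: fire T2:  (p0=1, p1=4, p2=3, p3=3) → (p0=2, p1=7, p2=4, p3=2)
step 3: fire T2:  (p0=2, p1=7, p2=4, p3=2) → (p0=3, p1=10, p2=5, p3=1)

(p0=3, p1=10, p2=5, p3=1)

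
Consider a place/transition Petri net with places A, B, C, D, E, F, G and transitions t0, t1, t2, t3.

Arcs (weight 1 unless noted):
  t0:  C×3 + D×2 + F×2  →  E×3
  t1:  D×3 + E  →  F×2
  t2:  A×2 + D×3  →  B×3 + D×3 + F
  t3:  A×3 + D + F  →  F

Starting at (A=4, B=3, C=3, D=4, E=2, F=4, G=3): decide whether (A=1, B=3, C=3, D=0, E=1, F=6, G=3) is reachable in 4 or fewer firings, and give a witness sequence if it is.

YES — reachable via ⟨t1, t3⟩ (2 firings)

step 1: fire t1:  (A=4, B=3, C=3, D=4, E=2, F=4, G=3) → (A=4, B=3, C=3, D=1, E=1, F=6, G=3)
step 2: fire t3:  (A=4, B=3, C=3, D=1, E=1, F=6, G=3) → (A=1, B=3, C=3, D=0, E=1, F=6, G=3)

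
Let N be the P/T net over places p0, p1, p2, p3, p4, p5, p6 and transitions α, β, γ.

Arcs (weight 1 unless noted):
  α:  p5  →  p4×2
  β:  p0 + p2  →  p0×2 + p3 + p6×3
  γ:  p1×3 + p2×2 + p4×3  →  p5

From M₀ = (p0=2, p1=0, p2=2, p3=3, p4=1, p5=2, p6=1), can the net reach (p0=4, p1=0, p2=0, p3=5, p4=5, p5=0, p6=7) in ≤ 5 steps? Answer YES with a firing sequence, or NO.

YES — reachable via ⟨α, α, β, β⟩ (4 firings)

step 1: fire α:  (p0=2, p1=0, p2=2, p3=3, p4=1, p5=2, p6=1) → (p0=2, p1=0, p2=2, p3=3, p4=3, p5=1, p6=1)
step 2: fire α:  (p0=2, p1=0, p2=2, p3=3, p4=3, p5=1, p6=1) → (p0=2, p1=0, p2=2, p3=3, p4=5, p5=0, p6=1)
step 3: fire β:  (p0=2, p1=0, p2=2, p3=3, p4=5, p5=0, p6=1) → (p0=3, p1=0, p2=1, p3=4, p4=5, p5=0, p6=4)
step 4: fire β:  (p0=3, p1=0, p2=1, p3=4, p4=5, p5=0, p6=4) → (p0=4, p1=0, p2=0, p3=5, p4=5, p5=0, p6=7)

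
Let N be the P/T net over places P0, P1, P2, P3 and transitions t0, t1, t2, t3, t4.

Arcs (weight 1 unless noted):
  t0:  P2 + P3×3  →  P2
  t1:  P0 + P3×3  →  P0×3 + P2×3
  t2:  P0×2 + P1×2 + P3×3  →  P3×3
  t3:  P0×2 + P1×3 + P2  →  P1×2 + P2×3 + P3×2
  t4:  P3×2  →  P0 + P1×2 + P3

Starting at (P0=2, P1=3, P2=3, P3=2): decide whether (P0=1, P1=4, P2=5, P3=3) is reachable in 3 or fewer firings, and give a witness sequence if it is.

step 1: fire t3:  (P0=2, P1=3, P2=3, P3=2) → (P0=0, P1=2, P2=5, P3=4)
step 2: fire t4:  (P0=0, P1=2, P2=5, P3=4) → (P0=1, P1=4, P2=5, P3=3)

YES — reachable via ⟨t3, t4⟩ (2 firings)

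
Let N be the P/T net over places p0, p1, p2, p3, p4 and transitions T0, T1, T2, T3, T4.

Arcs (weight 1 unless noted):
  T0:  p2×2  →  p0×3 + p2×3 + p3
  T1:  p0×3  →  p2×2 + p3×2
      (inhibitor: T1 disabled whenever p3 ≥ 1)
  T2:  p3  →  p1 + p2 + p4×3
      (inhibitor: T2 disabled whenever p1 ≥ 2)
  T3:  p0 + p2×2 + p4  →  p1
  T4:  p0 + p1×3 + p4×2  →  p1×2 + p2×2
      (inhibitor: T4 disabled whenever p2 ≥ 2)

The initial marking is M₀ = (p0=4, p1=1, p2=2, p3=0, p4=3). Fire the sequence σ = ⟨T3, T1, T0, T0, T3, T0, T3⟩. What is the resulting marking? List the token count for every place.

(p0=7, p1=4, p2=1, p3=5, p4=0)

step 1: fire T3:  (p0=4, p1=1, p2=2, p3=0, p4=3) → (p0=3, p1=2, p2=0, p3=0, p4=2)
step 2: fire T1:  (p0=3, p1=2, p2=0, p3=0, p4=2) → (p0=0, p1=2, p2=2, p3=2, p4=2)
step 3: fire T0:  (p0=0, p1=2, p2=2, p3=2, p4=2) → (p0=3, p1=2, p2=3, p3=3, p4=2)
step 4: fire T0:  (p0=3, p1=2, p2=3, p3=3, p4=2) → (p0=6, p1=2, p2=4, p3=4, p4=2)
step 5: fire T3:  (p0=6, p1=2, p2=4, p3=4, p4=2) → (p0=5, p1=3, p2=2, p3=4, p4=1)
step 6: fire T0:  (p0=5, p1=3, p2=2, p3=4, p4=1) → (p0=8, p1=3, p2=3, p3=5, p4=1)
step 7: fire T3:  (p0=8, p1=3, p2=3, p3=5, p4=1) → (p0=7, p1=4, p2=1, p3=5, p4=0)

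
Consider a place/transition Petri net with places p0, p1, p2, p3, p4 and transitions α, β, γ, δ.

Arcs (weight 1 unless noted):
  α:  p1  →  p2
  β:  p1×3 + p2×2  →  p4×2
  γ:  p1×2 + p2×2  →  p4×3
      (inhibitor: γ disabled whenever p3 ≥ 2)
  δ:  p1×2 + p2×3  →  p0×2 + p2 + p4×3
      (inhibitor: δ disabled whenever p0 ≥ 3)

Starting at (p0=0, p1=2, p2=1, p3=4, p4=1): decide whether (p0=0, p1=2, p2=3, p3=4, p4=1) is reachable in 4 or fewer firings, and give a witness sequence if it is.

depth 0: 1 marking
depth 1: 2 markings reached so far
depth 2: 3 markings reached so far
depth 3: 3 markings reached so far
(frontier empty at depth 3; search complete)
target is not among the 3 markings reachable within 4 steps

NO — not reachable within 4 firings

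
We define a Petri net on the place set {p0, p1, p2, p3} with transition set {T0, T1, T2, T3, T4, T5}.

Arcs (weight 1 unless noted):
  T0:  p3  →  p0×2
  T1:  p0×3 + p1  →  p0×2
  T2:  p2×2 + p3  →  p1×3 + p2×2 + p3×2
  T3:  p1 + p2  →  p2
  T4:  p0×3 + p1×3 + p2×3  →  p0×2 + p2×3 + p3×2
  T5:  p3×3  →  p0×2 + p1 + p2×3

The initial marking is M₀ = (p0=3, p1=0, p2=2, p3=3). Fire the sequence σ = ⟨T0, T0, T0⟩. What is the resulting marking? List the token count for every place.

step 1: fire T0:  (p0=3, p1=0, p2=2, p3=3) → (p0=5, p1=0, p2=2, p3=2)
step 2: fire T0:  (p0=5, p1=0, p2=2, p3=2) → (p0=7, p1=0, p2=2, p3=1)
step 3: fire T0:  (p0=7, p1=0, p2=2, p3=1) → (p0=9, p1=0, p2=2, p3=0)

(p0=9, p1=0, p2=2, p3=0)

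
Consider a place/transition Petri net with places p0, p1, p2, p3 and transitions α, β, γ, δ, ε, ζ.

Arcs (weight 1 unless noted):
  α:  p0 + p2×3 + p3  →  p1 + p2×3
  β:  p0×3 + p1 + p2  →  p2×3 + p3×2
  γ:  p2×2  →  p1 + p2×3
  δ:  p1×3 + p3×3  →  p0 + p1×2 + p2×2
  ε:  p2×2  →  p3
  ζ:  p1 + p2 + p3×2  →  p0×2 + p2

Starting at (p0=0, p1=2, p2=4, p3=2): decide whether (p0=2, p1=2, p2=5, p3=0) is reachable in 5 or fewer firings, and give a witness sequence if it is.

YES — reachable via ⟨γ, ζ⟩ (2 firings)

step 1: fire γ:  (p0=0, p1=2, p2=4, p3=2) → (p0=0, p1=3, p2=5, p3=2)
step 2: fire ζ:  (p0=0, p1=3, p2=5, p3=2) → (p0=2, p1=2, p2=5, p3=0)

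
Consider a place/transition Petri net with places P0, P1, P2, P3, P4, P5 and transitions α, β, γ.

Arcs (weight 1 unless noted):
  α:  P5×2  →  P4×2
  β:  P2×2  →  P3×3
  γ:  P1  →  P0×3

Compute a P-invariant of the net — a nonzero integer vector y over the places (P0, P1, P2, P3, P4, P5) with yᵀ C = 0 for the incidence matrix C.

Incidence matrix C (rows=places, cols=transitions):
        α    β    γ
   P0   0    0    3
   P1   0    0   -1
   P2   0   -2    0
   P3   0    3    0
   P4   2    0    0
   P5  -2    0    0

Candidate y = [1, 3, 0, 0, 0, 0]; check y·C column-wise:
  col α: 1·0 + 3·0 + 0·2 + 0·-2 = 0
  col β: 1·0 + 3·0 + 0·-2 + 0·3 = 0
  col γ: 1·3 + 3·-1 = 0

y = (P0:1, P1:3, P2:0, P3:0, P4:0, P5:0)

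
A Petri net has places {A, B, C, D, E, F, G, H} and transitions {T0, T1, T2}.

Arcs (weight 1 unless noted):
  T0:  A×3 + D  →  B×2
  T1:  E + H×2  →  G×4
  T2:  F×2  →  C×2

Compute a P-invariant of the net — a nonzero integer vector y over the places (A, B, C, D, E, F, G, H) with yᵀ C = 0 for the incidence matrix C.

y = (A:2, B:3, C:0, D:0, E:0, F:0, G:0, H:0)

Incidence matrix C (rows=places, cols=transitions):
       T0   T1   T2
    A  -3    0    0
    B   2    0    0
    C   0    0    2
    D  -1    0    0
    E   0   -1    0
    F   0    0   -2
    G   0    4    0
    H   0   -2    0

Candidate y = [2, 3, 0, 0, 0, 0, 0, 0]; check y·C column-wise:
  col T0: 2·-3 + 3·2 + 0·-1 = 0
  col T1: 2·0 + 3·0 + 0·-1 + 0·4 + 0·-2 = 0
  col T2: 2·0 + 3·0 + 0·2 + 0·-2 = 0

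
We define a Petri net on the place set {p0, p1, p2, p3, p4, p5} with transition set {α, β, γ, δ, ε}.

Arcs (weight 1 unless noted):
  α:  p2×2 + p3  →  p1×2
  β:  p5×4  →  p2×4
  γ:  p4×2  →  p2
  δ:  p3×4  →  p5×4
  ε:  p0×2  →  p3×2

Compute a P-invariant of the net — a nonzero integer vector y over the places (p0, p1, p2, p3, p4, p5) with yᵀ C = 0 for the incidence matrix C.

Incidence matrix C (rows=places, cols=transitions):
        α    β    γ    δ    ε
   p0   0    0    0    0   -2
   p1   2    0    0    0    0
   p2  -2    4    1    0    0
   p3  -1    0    0   -4    2
   p4   0    0   -2    0    0
   p5   0   -4    0    4    0

Candidate y = [2, 3, 2, 2, 1, 2]; check y·C column-wise:
  col α: 2·0 + 3·2 + 2·-2 + 2·-1 + 1·0 + 2·0 = 0
  col β: 2·0 + 3·0 + 2·4 + 2·0 + 1·0 + 2·-4 = 0
  col γ: 2·0 + 3·0 + 2·1 + 2·0 + 1·-2 + 2·0 = 0
  col δ: 2·0 + 3·0 + 2·0 + 2·-4 + 1·0 + 2·4 = 0
  col ε: 2·-2 + 3·0 + 2·0 + 2·2 + 1·0 + 2·0 = 0

y = (p0:2, p1:3, p2:2, p3:2, p4:1, p5:2)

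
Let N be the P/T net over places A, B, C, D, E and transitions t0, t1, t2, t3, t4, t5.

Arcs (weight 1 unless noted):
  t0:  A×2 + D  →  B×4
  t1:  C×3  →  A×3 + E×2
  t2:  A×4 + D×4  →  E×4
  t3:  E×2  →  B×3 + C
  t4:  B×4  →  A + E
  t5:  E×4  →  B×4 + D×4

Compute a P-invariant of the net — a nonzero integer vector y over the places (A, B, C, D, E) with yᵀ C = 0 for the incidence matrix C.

y = (A:1, B:1, C:3, D:2, E:3)

Incidence matrix C (rows=places, cols=transitions):
       t0   t1   t2   t3   t4   t5
    A  -2    3   -4    0    1    0
    B   4    0    0    3   -4    4
    C   0   -3    0    1    0    0
    D  -1    0   -4    0    0    4
    E   0    2    4   -2    1   -4

Candidate y = [1, 1, 3, 2, 3]; check y·C column-wise:
  col t0: 1·-2 + 1·4 + 3·0 + 2·-1 + 3·0 = 0
  col t1: 1·3 + 1·0 + 3·-3 + 2·0 + 3·2 = 0
  col t2: 1·-4 + 1·0 + 3·0 + 2·-4 + 3·4 = 0
  col t3: 1·0 + 1·3 + 3·1 + 2·0 + 3·-2 = 0
  col t4: 1·1 + 1·-4 + 3·0 + 2·0 + 3·1 = 0
  col t5: 1·0 + 1·4 + 3·0 + 2·4 + 3·-4 = 0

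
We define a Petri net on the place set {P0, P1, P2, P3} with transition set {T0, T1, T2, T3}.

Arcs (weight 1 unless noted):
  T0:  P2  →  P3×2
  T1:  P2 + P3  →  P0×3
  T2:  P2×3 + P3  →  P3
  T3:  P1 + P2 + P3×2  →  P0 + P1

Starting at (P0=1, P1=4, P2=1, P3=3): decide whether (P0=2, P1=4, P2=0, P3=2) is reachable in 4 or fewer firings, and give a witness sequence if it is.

depth 0: 1 marking
depth 1: 4 markings reached so far
depth 2: 4 markings reached so far
(frontier empty at depth 2; search complete)
target is not among the 4 markings reachable within 4 steps

NO — not reachable within 4 firings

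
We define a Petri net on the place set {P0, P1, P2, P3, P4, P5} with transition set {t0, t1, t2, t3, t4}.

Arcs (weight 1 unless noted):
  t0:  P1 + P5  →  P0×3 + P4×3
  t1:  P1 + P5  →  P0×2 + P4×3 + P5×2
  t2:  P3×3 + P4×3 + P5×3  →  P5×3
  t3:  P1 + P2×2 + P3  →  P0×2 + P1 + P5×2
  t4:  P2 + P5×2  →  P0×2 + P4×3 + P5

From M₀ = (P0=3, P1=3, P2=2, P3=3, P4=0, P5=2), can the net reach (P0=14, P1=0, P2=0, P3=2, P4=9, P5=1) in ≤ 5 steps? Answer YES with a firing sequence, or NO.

step 1: fire t0:  (P0=3, P1=3, P2=2, P3=3, P4=0, P5=2) → (P0=6, P1=2, P2=2, P3=3, P4=3, P5=1)
step 2: fire t0:  (P0=6, P1=2, P2=2, P3=3, P4=3, P5=1) → (P0=9, P1=1, P2=2, P3=3, P4=6, P5=0)
step 3: fire t3:  (P0=9, P1=1, P2=2, P3=3, P4=6, P5=0) → (P0=11, P1=1, P2=0, P3=2, P4=6, P5=2)
step 4: fire t0:  (P0=11, P1=1, P2=0, P3=2, P4=6, P5=2) → (P0=14, P1=0, P2=0, P3=2, P4=9, P5=1)

YES — reachable via ⟨t0, t0, t3, t0⟩ (4 firings)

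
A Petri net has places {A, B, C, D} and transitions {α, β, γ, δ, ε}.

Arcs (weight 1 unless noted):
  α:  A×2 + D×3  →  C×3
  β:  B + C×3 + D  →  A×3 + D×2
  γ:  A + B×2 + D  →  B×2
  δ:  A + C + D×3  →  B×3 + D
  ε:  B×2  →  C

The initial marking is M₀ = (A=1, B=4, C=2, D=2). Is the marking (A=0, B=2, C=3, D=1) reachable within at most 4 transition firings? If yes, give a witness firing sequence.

step 1: fire γ:  (A=1, B=4, C=2, D=2) → (A=0, B=4, C=2, D=1)
step 2: fire ε:  (A=0, B=4, C=2, D=1) → (A=0, B=2, C=3, D=1)

YES — reachable via ⟨γ, ε⟩ (2 firings)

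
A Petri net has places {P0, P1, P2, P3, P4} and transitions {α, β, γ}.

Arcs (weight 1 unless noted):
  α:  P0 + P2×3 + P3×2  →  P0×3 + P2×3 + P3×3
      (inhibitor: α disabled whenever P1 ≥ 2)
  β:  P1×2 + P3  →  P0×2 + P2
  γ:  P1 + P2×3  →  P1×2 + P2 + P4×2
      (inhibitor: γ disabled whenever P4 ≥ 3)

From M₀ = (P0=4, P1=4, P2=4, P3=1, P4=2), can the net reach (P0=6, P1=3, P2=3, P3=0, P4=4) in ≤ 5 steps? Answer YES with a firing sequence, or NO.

step 1: fire β:  (P0=4, P1=4, P2=4, P3=1, P4=2) → (P0=6, P1=2, P2=5, P3=0, P4=2)
step 2: fire γ:  (P0=6, P1=2, P2=5, P3=0, P4=2) → (P0=6, P1=3, P2=3, P3=0, P4=4)

YES — reachable via ⟨β, γ⟩ (2 firings)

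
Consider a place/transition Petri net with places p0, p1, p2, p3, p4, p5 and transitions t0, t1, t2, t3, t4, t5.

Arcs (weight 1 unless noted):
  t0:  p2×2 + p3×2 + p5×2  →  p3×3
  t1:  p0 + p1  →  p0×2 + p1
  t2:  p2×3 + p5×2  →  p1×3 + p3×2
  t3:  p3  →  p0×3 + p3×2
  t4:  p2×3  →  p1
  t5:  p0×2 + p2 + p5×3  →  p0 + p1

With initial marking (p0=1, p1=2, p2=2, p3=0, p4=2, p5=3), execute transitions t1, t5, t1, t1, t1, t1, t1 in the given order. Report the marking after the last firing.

step 1: fire t1:  (p0=1, p1=2, p2=2, p3=0, p4=2, p5=3) → (p0=2, p1=2, p2=2, p3=0, p4=2, p5=3)
step 2: fire t5:  (p0=2, p1=2, p2=2, p3=0, p4=2, p5=3) → (p0=1, p1=3, p2=1, p3=0, p4=2, p5=0)
step 3: fire t1:  (p0=1, p1=3, p2=1, p3=0, p4=2, p5=0) → (p0=2, p1=3, p2=1, p3=0, p4=2, p5=0)
step 4: fire t1:  (p0=2, p1=3, p2=1, p3=0, p4=2, p5=0) → (p0=3, p1=3, p2=1, p3=0, p4=2, p5=0)
step 5: fire t1:  (p0=3, p1=3, p2=1, p3=0, p4=2, p5=0) → (p0=4, p1=3, p2=1, p3=0, p4=2, p5=0)
step 6: fire t1:  (p0=4, p1=3, p2=1, p3=0, p4=2, p5=0) → (p0=5, p1=3, p2=1, p3=0, p4=2, p5=0)
step 7: fire t1:  (p0=5, p1=3, p2=1, p3=0, p4=2, p5=0) → (p0=6, p1=3, p2=1, p3=0, p4=2, p5=0)

(p0=6, p1=3, p2=1, p3=0, p4=2, p5=0)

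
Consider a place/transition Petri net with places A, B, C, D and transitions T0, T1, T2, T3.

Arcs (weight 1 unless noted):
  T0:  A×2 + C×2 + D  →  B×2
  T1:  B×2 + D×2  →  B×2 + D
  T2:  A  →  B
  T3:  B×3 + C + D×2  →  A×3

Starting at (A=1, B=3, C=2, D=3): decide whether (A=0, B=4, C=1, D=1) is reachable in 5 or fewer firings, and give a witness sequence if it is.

YES — reachable via ⟨T2, T3, T2, T2, T2⟩ (5 firings)

step 1: fire T2:  (A=1, B=3, C=2, D=3) → (A=0, B=4, C=2, D=3)
step 2: fire T3:  (A=0, B=4, C=2, D=3) → (A=3, B=1, C=1, D=1)
step 3: fire T2:  (A=3, B=1, C=1, D=1) → (A=2, B=2, C=1, D=1)
step 4: fire T2:  (A=2, B=2, C=1, D=1) → (A=1, B=3, C=1, D=1)
step 5: fire T2:  (A=1, B=3, C=1, D=1) → (A=0, B=4, C=1, D=1)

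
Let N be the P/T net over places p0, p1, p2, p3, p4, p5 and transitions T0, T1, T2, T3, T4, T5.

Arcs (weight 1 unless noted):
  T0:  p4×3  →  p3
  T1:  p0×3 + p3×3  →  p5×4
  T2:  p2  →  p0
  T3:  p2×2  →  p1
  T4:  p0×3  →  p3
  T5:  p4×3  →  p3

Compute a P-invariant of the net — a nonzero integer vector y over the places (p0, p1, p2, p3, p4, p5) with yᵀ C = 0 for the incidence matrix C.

Incidence matrix C (rows=places, cols=transitions):
       T0   T1   T2   T3   T4   T5
   p0   0   -3    1    0   -3    0
   p1   0    0    0    1    0    0
   p2   0    0   -1   -2    0    0
   p3   1   -3    0    0    1    1
   p4  -3    0    0    0    0   -3
   p5   0    4    0    0    0    0

Candidate y = [1, 2, 1, 3, 1, 3]; check y·C column-wise:
  col T0: 1·0 + 2·0 + 1·0 + 3·1 + 1·-3 + 3·0 = 0
  col T1: 1·-3 + 2·0 + 1·0 + 3·-3 + 1·0 + 3·4 = 0
  col T2: 1·1 + 2·0 + 1·-1 + 3·0 + 1·0 + 3·0 = 0
  col T3: 1·0 + 2·1 + 1·-2 + 3·0 + 1·0 + 3·0 = 0
  col T4: 1·-3 + 2·0 + 1·0 + 3·1 + 1·0 + 3·0 = 0
  col T5: 1·0 + 2·0 + 1·0 + 3·1 + 1·-3 + 3·0 = 0

y = (p0:1, p1:2, p2:1, p3:3, p4:1, p5:3)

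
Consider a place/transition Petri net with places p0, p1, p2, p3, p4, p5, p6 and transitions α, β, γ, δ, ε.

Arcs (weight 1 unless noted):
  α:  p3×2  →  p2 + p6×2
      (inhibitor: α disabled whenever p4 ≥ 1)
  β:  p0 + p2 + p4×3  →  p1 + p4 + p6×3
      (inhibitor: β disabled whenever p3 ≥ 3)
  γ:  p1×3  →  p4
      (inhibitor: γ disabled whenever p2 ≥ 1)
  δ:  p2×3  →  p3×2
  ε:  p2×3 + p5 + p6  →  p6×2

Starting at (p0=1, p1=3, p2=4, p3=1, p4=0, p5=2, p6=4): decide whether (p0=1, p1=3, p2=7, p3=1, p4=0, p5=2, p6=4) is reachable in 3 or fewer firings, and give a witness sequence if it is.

NO — not reachable within 3 firings

depth 0: 1 marking
depth 1: 3 markings reached so far
depth 2: 4 markings reached so far
depth 3: 4 markings reached so far
(frontier empty at depth 3; search complete)
target is not among the 4 markings reachable within 3 steps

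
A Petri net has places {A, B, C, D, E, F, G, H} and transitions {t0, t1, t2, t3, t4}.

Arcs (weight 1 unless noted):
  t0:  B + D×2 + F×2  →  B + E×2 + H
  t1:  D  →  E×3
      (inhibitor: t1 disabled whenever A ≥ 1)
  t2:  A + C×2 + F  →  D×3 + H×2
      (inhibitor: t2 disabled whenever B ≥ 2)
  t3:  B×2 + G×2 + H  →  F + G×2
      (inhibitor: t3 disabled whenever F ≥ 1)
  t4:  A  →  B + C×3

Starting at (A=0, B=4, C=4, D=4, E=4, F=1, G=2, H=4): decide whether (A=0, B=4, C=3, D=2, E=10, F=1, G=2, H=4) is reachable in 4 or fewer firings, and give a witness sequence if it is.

depth 0: 1 marking
depth 1: 2 markings reached so far
depth 2: 3 markings reached so far
depth 3: 4 markings reached so far
depth 4: 5 markings reached so far
target is not among the 5 markings reachable within 4 steps

NO — not reachable within 4 firings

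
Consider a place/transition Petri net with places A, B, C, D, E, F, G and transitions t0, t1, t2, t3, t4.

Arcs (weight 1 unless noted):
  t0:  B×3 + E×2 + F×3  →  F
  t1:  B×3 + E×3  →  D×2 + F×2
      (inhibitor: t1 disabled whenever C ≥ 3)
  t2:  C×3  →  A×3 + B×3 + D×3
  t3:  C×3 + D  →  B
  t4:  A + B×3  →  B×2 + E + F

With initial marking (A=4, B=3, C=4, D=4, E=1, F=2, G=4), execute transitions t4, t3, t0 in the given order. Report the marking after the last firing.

(A=3, B=0, C=1, D=3, E=0, F=1, G=4)

step 1: fire t4:  (A=4, B=3, C=4, D=4, E=1, F=2, G=4) → (A=3, B=2, C=4, D=4, E=2, F=3, G=4)
step 2: fire t3:  (A=3, B=2, C=4, D=4, E=2, F=3, G=4) → (A=3, B=3, C=1, D=3, E=2, F=3, G=4)
step 3: fire t0:  (A=3, B=3, C=1, D=3, E=2, F=3, G=4) → (A=3, B=0, C=1, D=3, E=0, F=1, G=4)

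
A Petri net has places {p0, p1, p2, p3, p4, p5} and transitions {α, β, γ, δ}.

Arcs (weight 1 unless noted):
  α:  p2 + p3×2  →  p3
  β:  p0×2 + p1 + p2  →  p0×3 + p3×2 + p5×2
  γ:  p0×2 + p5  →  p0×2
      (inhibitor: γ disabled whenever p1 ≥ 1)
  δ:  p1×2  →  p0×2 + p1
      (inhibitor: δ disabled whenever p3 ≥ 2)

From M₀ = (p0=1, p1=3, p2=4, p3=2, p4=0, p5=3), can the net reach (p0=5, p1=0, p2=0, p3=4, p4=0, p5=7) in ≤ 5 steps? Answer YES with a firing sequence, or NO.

YES — reachable via ⟨α, δ, β, α, β⟩ (5 firings)

step 1: fire α:  (p0=1, p1=3, p2=4, p3=2, p4=0, p5=3) → (p0=1, p1=3, p2=3, p3=1, p4=0, p5=3)
step 2: fire δ:  (p0=1, p1=3, p2=3, p3=1, p4=0, p5=3) → (p0=3, p1=2, p2=3, p3=1, p4=0, p5=3)
step 3: fire β:  (p0=3, p1=2, p2=3, p3=1, p4=0, p5=3) → (p0=4, p1=1, p2=2, p3=3, p4=0, p5=5)
step 4: fire α:  (p0=4, p1=1, p2=2, p3=3, p4=0, p5=5) → (p0=4, p1=1, p2=1, p3=2, p4=0, p5=5)
step 5: fire β:  (p0=4, p1=1, p2=1, p3=2, p4=0, p5=5) → (p0=5, p1=0, p2=0, p3=4, p4=0, p5=7)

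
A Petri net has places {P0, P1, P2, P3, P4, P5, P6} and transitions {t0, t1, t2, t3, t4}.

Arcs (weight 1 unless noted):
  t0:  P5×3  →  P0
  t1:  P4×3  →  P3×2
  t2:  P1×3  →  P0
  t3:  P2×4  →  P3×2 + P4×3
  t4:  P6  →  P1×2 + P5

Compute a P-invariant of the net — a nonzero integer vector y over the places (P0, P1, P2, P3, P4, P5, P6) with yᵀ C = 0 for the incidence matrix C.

y = (P0:0, P1:0, P2:3, P3:3, P4:2, P5:0, P6:0)

Incidence matrix C (rows=places, cols=transitions):
       t0   t1   t2   t3   t4
   P0   1    0    1    0    0
   P1   0    0   -3    0    2
   P2   0    0    0   -4    0
   P3   0    2    0    2    0
   P4   0   -3    0    3    0
   P5  -3    0    0    0    1
   P6   0    0    0    0   -1

Candidate y = [0, 0, 3, 3, 2, 0, 0]; check y·C column-wise:
  col t0: 0·1 + 3·0 + 3·0 + 2·0 + 0·-3 = 0
  col t1: 3·0 + 3·2 + 2·-3 = 0
  col t2: 0·1 + 0·-3 + 3·0 + 3·0 + 2·0 = 0
  col t3: 3·-4 + 3·2 + 2·3 = 0
  col t4: 0·2 + 3·0 + 3·0 + 2·0 + 0·1 + 0·-1 = 0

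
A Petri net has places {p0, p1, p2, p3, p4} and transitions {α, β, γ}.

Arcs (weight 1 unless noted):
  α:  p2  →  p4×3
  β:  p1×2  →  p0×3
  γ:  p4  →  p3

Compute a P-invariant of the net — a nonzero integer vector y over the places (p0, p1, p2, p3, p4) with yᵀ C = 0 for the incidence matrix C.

y = (p0:2, p1:3, p2:0, p3:0, p4:0)

Incidence matrix C (rows=places, cols=transitions):
        α    β    γ
   p0   0    3    0
   p1   0   -2    0
   p2  -1    0    0
   p3   0    0    1
   p4   3    0   -1

Candidate y = [2, 3, 0, 0, 0]; check y·C column-wise:
  col α: 2·0 + 3·0 + 0·-1 + 0·3 = 0
  col β: 2·3 + 3·-2 = 0
  col γ: 2·0 + 3·0 + 0·1 + 0·-1 = 0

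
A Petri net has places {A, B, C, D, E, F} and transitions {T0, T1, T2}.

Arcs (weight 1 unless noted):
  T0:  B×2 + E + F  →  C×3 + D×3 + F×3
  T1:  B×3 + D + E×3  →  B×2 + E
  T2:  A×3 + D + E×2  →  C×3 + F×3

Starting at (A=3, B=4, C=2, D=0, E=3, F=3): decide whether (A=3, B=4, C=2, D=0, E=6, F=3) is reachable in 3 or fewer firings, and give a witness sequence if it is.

NO — not reachable within 3 firings

depth 0: 1 marking
depth 1: 2 markings reached so far
depth 2: 4 markings reached so far
depth 3: 4 markings reached so far
(frontier empty at depth 3; search complete)
target is not among the 4 markings reachable within 3 steps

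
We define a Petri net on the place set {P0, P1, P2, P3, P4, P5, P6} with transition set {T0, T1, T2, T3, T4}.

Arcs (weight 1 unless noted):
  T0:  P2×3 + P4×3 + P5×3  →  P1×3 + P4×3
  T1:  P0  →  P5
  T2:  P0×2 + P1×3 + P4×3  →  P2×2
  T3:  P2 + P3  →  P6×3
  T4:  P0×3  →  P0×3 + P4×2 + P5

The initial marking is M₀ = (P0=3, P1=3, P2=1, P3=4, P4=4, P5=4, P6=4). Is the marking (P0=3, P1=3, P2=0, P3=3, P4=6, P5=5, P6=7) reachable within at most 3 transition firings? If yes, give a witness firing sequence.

step 1: fire T3:  (P0=3, P1=3, P2=1, P3=4, P4=4, P5=4, P6=4) → (P0=3, P1=3, P2=0, P3=3, P4=4, P5=4, P6=7)
step 2: fire T4:  (P0=3, P1=3, P2=0, P3=3, P4=4, P5=4, P6=7) → (P0=3, P1=3, P2=0, P3=3, P4=6, P5=5, P6=7)

YES — reachable via ⟨T3, T4⟩ (2 firings)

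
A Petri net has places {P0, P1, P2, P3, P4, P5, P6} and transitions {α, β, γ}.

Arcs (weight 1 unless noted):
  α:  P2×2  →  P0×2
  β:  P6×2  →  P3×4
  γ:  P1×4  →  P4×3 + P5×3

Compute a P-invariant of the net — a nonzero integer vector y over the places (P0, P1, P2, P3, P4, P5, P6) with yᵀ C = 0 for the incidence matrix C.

Incidence matrix C (rows=places, cols=transitions):
        α    β    γ
   P0   2    0    0
   P1   0    0   -4
   P2  -2    0    0
   P3   0    4    0
   P4   0    0    3
   P5   0    0    3
   P6   0   -2    0

Candidate y = [1, 0, 1, 0, 0, 0, 0]; check y·C column-wise:
  col α: 1·2 + 1·-2 = 0
  col β: 1·0 + 1·0 + 0·4 + 0·-2 = 0
  col γ: 1·0 + 0·-4 + 1·0 + 0·3 + 0·3 = 0

y = (P0:1, P1:0, P2:1, P3:0, P4:0, P5:0, P6:0)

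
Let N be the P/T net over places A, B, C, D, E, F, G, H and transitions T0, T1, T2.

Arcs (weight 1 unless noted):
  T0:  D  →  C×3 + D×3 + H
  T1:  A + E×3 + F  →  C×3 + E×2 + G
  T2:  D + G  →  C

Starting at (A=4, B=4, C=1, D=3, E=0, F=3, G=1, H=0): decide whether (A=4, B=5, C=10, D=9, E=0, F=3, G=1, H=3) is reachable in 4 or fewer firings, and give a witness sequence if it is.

depth 0: 1 marking
depth 1: 3 markings reached so far
depth 2: 5 markings reached so far
depth 3: 7 markings reached so far
depth 4: 9 markings reached so far
target is not among the 9 markings reachable within 4 steps

NO — not reachable within 4 firings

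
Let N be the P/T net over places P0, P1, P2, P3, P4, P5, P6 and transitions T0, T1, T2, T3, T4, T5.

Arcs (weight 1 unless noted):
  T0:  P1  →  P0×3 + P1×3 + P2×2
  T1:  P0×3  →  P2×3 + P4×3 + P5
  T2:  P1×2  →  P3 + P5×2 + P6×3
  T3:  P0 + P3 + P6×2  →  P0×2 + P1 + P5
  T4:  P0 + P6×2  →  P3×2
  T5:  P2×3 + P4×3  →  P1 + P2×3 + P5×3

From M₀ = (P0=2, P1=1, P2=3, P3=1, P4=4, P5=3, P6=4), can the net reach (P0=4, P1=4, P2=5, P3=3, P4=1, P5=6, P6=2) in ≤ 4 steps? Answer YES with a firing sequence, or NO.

step 1: fire T0:  (P0=2, P1=1, P2=3, P3=1, P4=4, P5=3, P6=4) → (P0=5, P1=3, P2=5, P3=1, P4=4, P5=3, P6=4)
step 2: fire T4:  (P0=5, P1=3, P2=5, P3=1, P4=4, P5=3, P6=4) → (P0=4, P1=3, P2=5, P3=3, P4=4, P5=3, P6=2)
step 3: fire T5:  (P0=4, P1=3, P2=5, P3=3, P4=4, P5=3, P6=2) → (P0=4, P1=4, P2=5, P3=3, P4=1, P5=6, P6=2)

YES — reachable via ⟨T0, T4, T5⟩ (3 firings)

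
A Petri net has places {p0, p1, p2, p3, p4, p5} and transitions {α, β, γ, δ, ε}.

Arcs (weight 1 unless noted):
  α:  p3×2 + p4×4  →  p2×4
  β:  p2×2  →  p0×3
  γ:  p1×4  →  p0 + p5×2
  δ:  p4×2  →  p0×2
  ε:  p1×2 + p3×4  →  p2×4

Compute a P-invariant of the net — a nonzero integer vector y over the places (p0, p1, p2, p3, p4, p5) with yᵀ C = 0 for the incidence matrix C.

y = (p0:2, p1:2, p2:3, p3:2, p4:2, p5:3)

Incidence matrix C (rows=places, cols=transitions):
        α    β    γ    δ    ε
   p0   0    3    1    2    0
   p1   0    0   -4    0   -2
   p2   4   -2    0    0    4
   p3  -2    0    0    0   -4
   p4  -4    0    0   -2    0
   p5   0    0    2    0    0

Candidate y = [2, 2, 3, 2, 2, 3]; check y·C column-wise:
  col α: 2·0 + 2·0 + 3·4 + 2·-2 + 2·-4 + 3·0 = 0
  col β: 2·3 + 2·0 + 3·-2 + 2·0 + 2·0 + 3·0 = 0
  col γ: 2·1 + 2·-4 + 3·0 + 2·0 + 2·0 + 3·2 = 0
  col δ: 2·2 + 2·0 + 3·0 + 2·0 + 2·-2 + 3·0 = 0
  col ε: 2·0 + 2·-2 + 3·4 + 2·-4 + 2·0 + 3·0 = 0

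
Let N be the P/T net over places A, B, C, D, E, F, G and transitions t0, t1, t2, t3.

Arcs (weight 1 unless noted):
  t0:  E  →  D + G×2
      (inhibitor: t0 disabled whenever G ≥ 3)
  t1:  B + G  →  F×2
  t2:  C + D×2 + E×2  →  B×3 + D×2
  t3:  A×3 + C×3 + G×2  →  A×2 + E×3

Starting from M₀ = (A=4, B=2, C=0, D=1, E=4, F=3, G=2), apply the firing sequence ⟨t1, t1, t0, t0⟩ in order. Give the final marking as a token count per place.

(A=4, B=0, C=0, D=3, E=2, F=7, G=4)

step 1: fire t1:  (A=4, B=2, C=0, D=1, E=4, F=3, G=2) → (A=4, B=1, C=0, D=1, E=4, F=5, G=1)
step 2: fire t1:  (A=4, B=1, C=0, D=1, E=4, F=5, G=1) → (A=4, B=0, C=0, D=1, E=4, F=7, G=0)
step 3: fire t0:  (A=4, B=0, C=0, D=1, E=4, F=7, G=0) → (A=4, B=0, C=0, D=2, E=3, F=7, G=2)
step 4: fire t0:  (A=4, B=0, C=0, D=2, E=3, F=7, G=2) → (A=4, B=0, C=0, D=3, E=2, F=7, G=4)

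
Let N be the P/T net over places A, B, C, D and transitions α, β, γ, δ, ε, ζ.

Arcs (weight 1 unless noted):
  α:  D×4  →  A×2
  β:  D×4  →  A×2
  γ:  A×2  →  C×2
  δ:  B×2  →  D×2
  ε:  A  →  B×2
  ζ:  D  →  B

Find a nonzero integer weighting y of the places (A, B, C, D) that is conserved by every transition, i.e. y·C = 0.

Incidence matrix C (rows=places, cols=transitions):
        α    β    γ    δ    ε    ζ
    A   2    2   -2    0   -1    0
    B   0    0    0   -2    2    1
    C   0    0    2    0    0    0
    D  -4   -4    0    2    0   -1

Candidate y = [2, 1, 2, 1]; check y·C column-wise:
  col α: 2·2 + 1·0 + 2·0 + 1·-4 = 0
  col β: 2·2 + 1·0 + 2·0 + 1·-4 = 0
  col γ: 2·-2 + 1·0 + 2·2 + 1·0 = 0
  col δ: 2·0 + 1·-2 + 2·0 + 1·2 = 0
  col ε: 2·-1 + 1·2 + 2·0 + 1·0 = 0
  col ζ: 2·0 + 1·1 + 2·0 + 1·-1 = 0

y = (A:2, B:1, C:2, D:1)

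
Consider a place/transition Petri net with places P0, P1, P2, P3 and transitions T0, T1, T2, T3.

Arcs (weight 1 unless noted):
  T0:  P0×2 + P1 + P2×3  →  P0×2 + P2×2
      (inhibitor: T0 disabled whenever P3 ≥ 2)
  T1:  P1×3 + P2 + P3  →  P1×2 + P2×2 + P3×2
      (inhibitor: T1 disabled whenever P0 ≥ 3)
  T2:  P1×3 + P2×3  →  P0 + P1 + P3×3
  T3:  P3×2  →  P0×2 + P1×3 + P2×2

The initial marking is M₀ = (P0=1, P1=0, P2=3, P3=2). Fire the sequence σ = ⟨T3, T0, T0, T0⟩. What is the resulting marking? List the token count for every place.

(P0=3, P1=0, P2=2, P3=0)

step 1: fire T3:  (P0=1, P1=0, P2=3, P3=2) → (P0=3, P1=3, P2=5, P3=0)
step 2: fire T0:  (P0=3, P1=3, P2=5, P3=0) → (P0=3, P1=2, P2=4, P3=0)
step 3: fire T0:  (P0=3, P1=2, P2=4, P3=0) → (P0=3, P1=1, P2=3, P3=0)
step 4: fire T0:  (P0=3, P1=1, P2=3, P3=0) → (P0=3, P1=0, P2=2, P3=0)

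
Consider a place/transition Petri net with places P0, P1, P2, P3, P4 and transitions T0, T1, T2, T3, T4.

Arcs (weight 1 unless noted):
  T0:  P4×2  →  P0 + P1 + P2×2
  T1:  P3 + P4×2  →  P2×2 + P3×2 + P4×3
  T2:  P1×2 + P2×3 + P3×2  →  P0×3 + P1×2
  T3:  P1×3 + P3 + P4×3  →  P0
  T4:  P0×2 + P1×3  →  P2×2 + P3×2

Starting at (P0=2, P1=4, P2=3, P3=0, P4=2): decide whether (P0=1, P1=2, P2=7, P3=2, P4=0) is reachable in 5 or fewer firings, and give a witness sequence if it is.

step 1: fire T0:  (P0=2, P1=4, P2=3, P3=0, P4=2) → (P0=3, P1=5, P2=5, P3=0, P4=0)
step 2: fire T4:  (P0=3, P1=5, P2=5, P3=0, P4=0) → (P0=1, P1=2, P2=7, P3=2, P4=0)

YES — reachable via ⟨T0, T4⟩ (2 firings)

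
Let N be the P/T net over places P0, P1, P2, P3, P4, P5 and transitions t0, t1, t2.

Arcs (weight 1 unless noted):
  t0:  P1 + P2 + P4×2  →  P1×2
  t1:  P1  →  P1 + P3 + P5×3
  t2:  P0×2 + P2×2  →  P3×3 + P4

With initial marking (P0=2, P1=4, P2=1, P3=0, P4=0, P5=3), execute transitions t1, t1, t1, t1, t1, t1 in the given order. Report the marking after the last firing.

(P0=2, P1=4, P2=1, P3=6, P4=0, P5=21)

step 1: fire t1:  (P0=2, P1=4, P2=1, P3=0, P4=0, P5=3) → (P0=2, P1=4, P2=1, P3=1, P4=0, P5=6)
step 2: fire t1:  (P0=2, P1=4, P2=1, P3=1, P4=0, P5=6) → (P0=2, P1=4, P2=1, P3=2, P4=0, P5=9)
step 3: fire t1:  (P0=2, P1=4, P2=1, P3=2, P4=0, P5=9) → (P0=2, P1=4, P2=1, P3=3, P4=0, P5=12)
step 4: fire t1:  (P0=2, P1=4, P2=1, P3=3, P4=0, P5=12) → (P0=2, P1=4, P2=1, P3=4, P4=0, P5=15)
step 5: fire t1:  (P0=2, P1=4, P2=1, P3=4, P4=0, P5=15) → (P0=2, P1=4, P2=1, P3=5, P4=0, P5=18)
step 6: fire t1:  (P0=2, P1=4, P2=1, P3=5, P4=0, P5=18) → (P0=2, P1=4, P2=1, P3=6, P4=0, P5=21)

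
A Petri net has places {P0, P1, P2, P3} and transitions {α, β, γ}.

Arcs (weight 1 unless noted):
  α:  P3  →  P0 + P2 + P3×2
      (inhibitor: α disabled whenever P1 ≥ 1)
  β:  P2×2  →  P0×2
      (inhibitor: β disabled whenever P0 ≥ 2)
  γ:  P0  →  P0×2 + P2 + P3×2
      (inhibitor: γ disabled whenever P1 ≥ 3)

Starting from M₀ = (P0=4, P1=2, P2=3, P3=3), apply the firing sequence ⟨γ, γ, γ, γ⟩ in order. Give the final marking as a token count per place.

step 1: fire γ:  (P0=4, P1=2, P2=3, P3=3) → (P0=5, P1=2, P2=4, P3=5)
step 2: fire γ:  (P0=5, P1=2, P2=4, P3=5) → (P0=6, P1=2, P2=5, P3=7)
step 3: fire γ:  (P0=6, P1=2, P2=5, P3=7) → (P0=7, P1=2, P2=6, P3=9)
step 4: fire γ:  (P0=7, P1=2, P2=6, P3=9) → (P0=8, P1=2, P2=7, P3=11)

(P0=8, P1=2, P2=7, P3=11)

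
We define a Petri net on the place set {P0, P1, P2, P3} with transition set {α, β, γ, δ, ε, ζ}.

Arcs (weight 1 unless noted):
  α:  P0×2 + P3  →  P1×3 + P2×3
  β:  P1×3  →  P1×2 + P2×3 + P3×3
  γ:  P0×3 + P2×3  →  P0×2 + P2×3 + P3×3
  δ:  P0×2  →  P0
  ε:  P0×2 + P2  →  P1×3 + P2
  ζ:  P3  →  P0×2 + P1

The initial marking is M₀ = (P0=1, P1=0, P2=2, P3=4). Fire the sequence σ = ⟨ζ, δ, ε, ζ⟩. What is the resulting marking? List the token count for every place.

(P0=2, P1=5, P2=2, P3=2)

step 1: fire ζ:  (P0=1, P1=0, P2=2, P3=4) → (P0=3, P1=1, P2=2, P3=3)
step 2: fire δ:  (P0=3, P1=1, P2=2, P3=3) → (P0=2, P1=1, P2=2, P3=3)
step 3: fire ε:  (P0=2, P1=1, P2=2, P3=3) → (P0=0, P1=4, P2=2, P3=3)
step 4: fire ζ:  (P0=0, P1=4, P2=2, P3=3) → (P0=2, P1=5, P2=2, P3=2)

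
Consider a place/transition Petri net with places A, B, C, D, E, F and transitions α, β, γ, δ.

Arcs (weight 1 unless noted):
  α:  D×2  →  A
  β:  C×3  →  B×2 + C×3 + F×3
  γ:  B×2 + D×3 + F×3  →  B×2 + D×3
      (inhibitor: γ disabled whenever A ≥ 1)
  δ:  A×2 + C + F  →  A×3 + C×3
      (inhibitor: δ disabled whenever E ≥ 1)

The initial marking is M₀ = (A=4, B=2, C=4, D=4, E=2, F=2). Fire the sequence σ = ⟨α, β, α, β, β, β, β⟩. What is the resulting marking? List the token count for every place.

step 1: fire α:  (A=4, B=2, C=4, D=4, E=2, F=2) → (A=5, B=2, C=4, D=2, E=2, F=2)
step 2: fire β:  (A=5, B=2, C=4, D=2, E=2, F=2) → (A=5, B=4, C=4, D=2, E=2, F=5)
step 3: fire α:  (A=5, B=4, C=4, D=2, E=2, F=5) → (A=6, B=4, C=4, D=0, E=2, F=5)
step 4: fire β:  (A=6, B=4, C=4, D=0, E=2, F=5) → (A=6, B=6, C=4, D=0, E=2, F=8)
step 5: fire β:  (A=6, B=6, C=4, D=0, E=2, F=8) → (A=6, B=8, C=4, D=0, E=2, F=11)
step 6: fire β:  (A=6, B=8, C=4, D=0, E=2, F=11) → (A=6, B=10, C=4, D=0, E=2, F=14)
step 7: fire β:  (A=6, B=10, C=4, D=0, E=2, F=14) → (A=6, B=12, C=4, D=0, E=2, F=17)

(A=6, B=12, C=4, D=0, E=2, F=17)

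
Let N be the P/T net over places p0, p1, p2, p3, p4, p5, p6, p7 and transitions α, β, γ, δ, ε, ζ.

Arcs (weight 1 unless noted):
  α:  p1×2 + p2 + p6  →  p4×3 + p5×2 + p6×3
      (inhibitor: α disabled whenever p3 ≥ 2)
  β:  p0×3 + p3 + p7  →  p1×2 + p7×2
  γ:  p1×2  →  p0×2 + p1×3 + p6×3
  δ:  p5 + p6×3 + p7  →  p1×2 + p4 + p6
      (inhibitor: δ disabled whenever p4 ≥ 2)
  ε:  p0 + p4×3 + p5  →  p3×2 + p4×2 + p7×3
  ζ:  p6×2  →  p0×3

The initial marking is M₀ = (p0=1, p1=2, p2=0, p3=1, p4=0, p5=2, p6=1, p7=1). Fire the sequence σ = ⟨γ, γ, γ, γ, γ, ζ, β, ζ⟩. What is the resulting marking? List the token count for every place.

step 1: fire γ:  (p0=1, p1=2, p2=0, p3=1, p4=0, p5=2, p6=1, p7=1) → (p0=3, p1=3, p2=0, p3=1, p4=0, p5=2, p6=4, p7=1)
step 2: fire γ:  (p0=3, p1=3, p2=0, p3=1, p4=0, p5=2, p6=4, p7=1) → (p0=5, p1=4, p2=0, p3=1, p4=0, p5=2, p6=7, p7=1)
step 3: fire γ:  (p0=5, p1=4, p2=0, p3=1, p4=0, p5=2, p6=7, p7=1) → (p0=7, p1=5, p2=0, p3=1, p4=0, p5=2, p6=10, p7=1)
step 4: fire γ:  (p0=7, p1=5, p2=0, p3=1, p4=0, p5=2, p6=10, p7=1) → (p0=9, p1=6, p2=0, p3=1, p4=0, p5=2, p6=13, p7=1)
step 5: fire γ:  (p0=9, p1=6, p2=0, p3=1, p4=0, p5=2, p6=13, p7=1) → (p0=11, p1=7, p2=0, p3=1, p4=0, p5=2, p6=16, p7=1)
step 6: fire ζ:  (p0=11, p1=7, p2=0, p3=1, p4=0, p5=2, p6=16, p7=1) → (p0=14, p1=7, p2=0, p3=1, p4=0, p5=2, p6=14, p7=1)
step 7: fire β:  (p0=14, p1=7, p2=0, p3=1, p4=0, p5=2, p6=14, p7=1) → (p0=11, p1=9, p2=0, p3=0, p4=0, p5=2, p6=14, p7=2)
step 8: fire ζ:  (p0=11, p1=9, p2=0, p3=0, p4=0, p5=2, p6=14, p7=2) → (p0=14, p1=9, p2=0, p3=0, p4=0, p5=2, p6=12, p7=2)

(p0=14, p1=9, p2=0, p3=0, p4=0, p5=2, p6=12, p7=2)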